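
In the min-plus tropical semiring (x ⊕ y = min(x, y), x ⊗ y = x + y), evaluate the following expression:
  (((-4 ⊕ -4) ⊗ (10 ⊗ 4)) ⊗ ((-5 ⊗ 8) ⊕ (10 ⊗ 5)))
(((-4 ⊕ -4) ⊗ (10 ⊗ 4)) ⊗ ((-5 ⊗ 8) ⊕ (10 ⊗ 5))) = 13

Expand innermost to outermost. Recall ⊕ takes the minimum of its arguments and ⊗ takes their sum. Working out the expression (((-4 ⊕ -4) ⊗ (10 ⊗ 4)) ⊗ ((-5 ⊗ 8) ⊕ (10 ⊗ 5))) gives 13.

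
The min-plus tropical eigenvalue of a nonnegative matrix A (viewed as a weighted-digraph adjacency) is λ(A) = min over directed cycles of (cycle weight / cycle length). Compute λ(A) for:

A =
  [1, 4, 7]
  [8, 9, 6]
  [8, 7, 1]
λ(A) = 1

Enumerate directed cycles and compute their means (weight / length). Sample:
  cycle 0 → 0: weight = 1, length = 1, mean = 1/1 ≈ 1.000
  cycle 1 → 1: weight = 9, length = 1, mean = 9/1 ≈ 9.000
  cycle 2 → 2: weight = 1, length = 1, mean = 1/1 ≈ 1.000
  cycle 0 → 1 → 0: weight = 12, length = 2, mean = 12/2 ≈ 6.000
  cycle 0 → 2 → 0: weight = 15, length = 2, mean = 15/2 ≈ 7.500
  cycle 1 → 0 → 1: weight = 12, length = 2, mean = 12/2 ≈ 6.000
Minimum mean = 1.000, attained e.g. along the cycle 0 → 0 with weight 1 and length 1. So λ(A) = 1/1 = 1.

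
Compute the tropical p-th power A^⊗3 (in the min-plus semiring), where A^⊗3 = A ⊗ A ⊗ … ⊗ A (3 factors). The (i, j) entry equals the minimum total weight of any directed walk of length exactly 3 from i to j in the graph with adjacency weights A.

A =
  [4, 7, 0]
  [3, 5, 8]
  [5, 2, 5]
A^⊗3 =
  [5, 6, 5]
  [8, 5, 7]
  [9, 7, 5]

Each entry (A^⊗3)_ij equals the minimum over all length-3 walks i = v_0 → v_1 → … → v_3 = j of Σ_t A[v_t][v_{t+1}]. For example, for (i, j) = (0, 2) we minimise over 9 possible intermediate vertex sequences; the minimum is 5, attained along the walk 0 → 2 → 0 → 2.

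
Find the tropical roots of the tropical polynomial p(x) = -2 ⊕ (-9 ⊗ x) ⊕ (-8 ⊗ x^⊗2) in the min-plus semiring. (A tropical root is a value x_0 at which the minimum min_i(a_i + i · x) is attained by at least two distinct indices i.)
Roots: {-1, 7}

Each tropical root is a break point of the lower envelope of the lines y = a_i + i · x (there are 3 lines, with slopes 0, 1, ..., 2). Only the lines that attain the minimum somewhere contribute to roots; other lines are dominated. Here the surviving (envelope) indices are i = 2, i = 1, i = 0.
Intersections between consecutive envelope lines give the roots: for adjacent envelope indices i < j the intersection is x = (a_i − a_j) / (j − i). Reading off the sorted break points: {-1, 7}.
Verification: at each break x_0, at least two indices attain the minimum of min_i(a_i + i · x_0).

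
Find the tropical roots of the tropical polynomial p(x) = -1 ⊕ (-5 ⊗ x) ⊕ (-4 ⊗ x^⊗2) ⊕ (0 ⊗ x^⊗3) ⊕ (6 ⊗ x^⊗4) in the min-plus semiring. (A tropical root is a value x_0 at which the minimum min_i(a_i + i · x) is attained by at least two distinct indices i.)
Roots: {-6, -4, -1, 4}

Each tropical root is a break point of the lower envelope of the lines y = a_i + i · x (there are 5 lines, with slopes 0, 1, ..., 4). Only the lines that attain the minimum somewhere contribute to roots; other lines are dominated. Here the surviving (envelope) indices are i = 4, i = 3, i = 2, i = 1, i = 0.
Intersections between consecutive envelope lines give the roots: for adjacent envelope indices i < j the intersection is x = (a_i − a_j) / (j − i). Reading off the sorted break points: {-6, -4, -1, 4}.
Verification: at each break x_0, at least two indices attain the minimum of min_i(a_i + i · x_0).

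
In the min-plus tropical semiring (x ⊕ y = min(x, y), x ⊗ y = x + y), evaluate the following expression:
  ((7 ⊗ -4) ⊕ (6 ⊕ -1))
((7 ⊗ -4) ⊕ (6 ⊕ -1)) = -1

Expand innermost to outermost. Recall ⊕ takes the minimum of its arguments and ⊗ takes their sum. Working out the expression ((7 ⊗ -4) ⊕ (6 ⊕ -1)) gives -1.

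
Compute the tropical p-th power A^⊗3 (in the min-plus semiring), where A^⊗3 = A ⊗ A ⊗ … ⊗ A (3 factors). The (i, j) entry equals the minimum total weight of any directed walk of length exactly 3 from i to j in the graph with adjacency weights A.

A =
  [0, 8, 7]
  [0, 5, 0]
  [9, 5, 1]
A^⊗3 =
  [0, 8, 7]
  [0, 6, 2]
  [5, 7, 3]

Each entry (A^⊗3)_ij equals the minimum over all length-3 walks i = v_0 → v_1 → … → v_3 = j of Σ_t A[v_t][v_{t+1}]. For example, for (i, j) = (0, 2) we minimise over 9 possible intermediate vertex sequences; the minimum is 7, attained along the walk 0 → 0 → 0 → 2.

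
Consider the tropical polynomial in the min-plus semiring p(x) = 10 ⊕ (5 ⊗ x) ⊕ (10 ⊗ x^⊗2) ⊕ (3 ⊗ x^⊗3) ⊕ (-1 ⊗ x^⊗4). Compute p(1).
p(1) = 3

A tropical monomial a ⊗ x^⊗i evaluates to a + i · x. Evaluating each term at x = 1:
  Term 0 contributes 10 + 0 · 1 = 10
  Term 1 contributes 5 + 1 · 1 = 6
  Term 2 contributes 10 + 2 · 1 = 12
  Term 3 contributes 3 + 3 · 1 = 6
  Term 4 contributes -1 + 4 · 1 = 3
p(1) = ⊕ of these = min[10, 6, 12, 6, 3] = 3.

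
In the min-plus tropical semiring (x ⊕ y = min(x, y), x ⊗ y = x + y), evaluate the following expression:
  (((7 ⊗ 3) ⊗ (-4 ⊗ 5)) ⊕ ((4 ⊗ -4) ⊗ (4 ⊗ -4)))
(((7 ⊗ 3) ⊗ (-4 ⊗ 5)) ⊕ ((4 ⊗ -4) ⊗ (4 ⊗ -4))) = 0

Expand innermost to outermost. Recall ⊕ takes the minimum of its arguments and ⊗ takes their sum. Working out the expression (((7 ⊗ 3) ⊗ (-4 ⊗ 5)) ⊕ ((4 ⊗ -4) ⊗ (4 ⊗ -4))) gives 0.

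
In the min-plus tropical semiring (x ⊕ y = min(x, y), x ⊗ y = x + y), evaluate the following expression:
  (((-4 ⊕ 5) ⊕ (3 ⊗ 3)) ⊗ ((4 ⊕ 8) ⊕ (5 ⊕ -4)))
(((-4 ⊕ 5) ⊕ (3 ⊗ 3)) ⊗ ((4 ⊕ 8) ⊕ (5 ⊕ -4))) = -8

Expand innermost to outermost. Recall ⊕ takes the minimum of its arguments and ⊗ takes their sum. Working out the expression (((-4 ⊕ 5) ⊕ (3 ⊗ 3)) ⊗ ((4 ⊕ 8) ⊕ (5 ⊕ -4))) gives -8.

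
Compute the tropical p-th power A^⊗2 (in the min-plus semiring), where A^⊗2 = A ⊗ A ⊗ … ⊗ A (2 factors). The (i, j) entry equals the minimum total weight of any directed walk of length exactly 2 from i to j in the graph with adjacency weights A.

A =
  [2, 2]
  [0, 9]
A^⊗2 =
  [2, 4]
  [2, 2]

Each entry (A^⊗2)_ij equals the minimum over all length-2 walks i = v_0 → v_1 → … → v_2 = j of Σ_t A[v_t][v_{t+1}]. For example, for (i, j) = (0, 1) we minimise over 2 possible intermediate vertex sequences; the minimum is 4, attained along the walk 0 → 0 → 1.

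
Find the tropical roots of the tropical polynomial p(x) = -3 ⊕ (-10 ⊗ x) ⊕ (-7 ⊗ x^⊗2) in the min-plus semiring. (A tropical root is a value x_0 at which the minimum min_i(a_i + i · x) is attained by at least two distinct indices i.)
Roots: {-3, 7}

Each tropical root is a break point of the lower envelope of the lines y = a_i + i · x (there are 3 lines, with slopes 0, 1, ..., 2). Only the lines that attain the minimum somewhere contribute to roots; other lines are dominated. Here the surviving (envelope) indices are i = 2, i = 1, i = 0.
Intersections between consecutive envelope lines give the roots: for adjacent envelope indices i < j the intersection is x = (a_i − a_j) / (j − i). Reading off the sorted break points: {-3, 7}.
Verification: at each break x_0, at least two indices attain the minimum of min_i(a_i + i · x_0).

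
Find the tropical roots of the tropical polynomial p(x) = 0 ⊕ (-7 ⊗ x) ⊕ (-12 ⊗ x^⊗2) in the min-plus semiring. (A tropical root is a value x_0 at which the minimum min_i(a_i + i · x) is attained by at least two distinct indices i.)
Roots: {5, 7}

Each tropical root is a break point of the lower envelope of the lines y = a_i + i · x (there are 3 lines, with slopes 0, 1, ..., 2). Only the lines that attain the minimum somewhere contribute to roots; other lines are dominated. Here the surviving (envelope) indices are i = 2, i = 1, i = 0.
Intersections between consecutive envelope lines give the roots: for adjacent envelope indices i < j the intersection is x = (a_i − a_j) / (j − i). Reading off the sorted break points: {5, 7}.
Verification: at each break x_0, at least two indices attain the minimum of min_i(a_i + i · x_0).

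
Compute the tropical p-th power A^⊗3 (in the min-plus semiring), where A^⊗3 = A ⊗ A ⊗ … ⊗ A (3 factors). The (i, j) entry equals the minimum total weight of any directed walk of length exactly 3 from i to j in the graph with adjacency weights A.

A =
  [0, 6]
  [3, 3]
A^⊗3 =
  [0, 6]
  [3, 9]

Each entry (A^⊗3)_ij equals the minimum over all length-3 walks i = v_0 → v_1 → … → v_3 = j of Σ_t A[v_t][v_{t+1}]. For example, for (i, j) = (0, 1) we minimise over 4 possible intermediate vertex sequences; the minimum is 6, attained along the walk 0 → 0 → 0 → 1.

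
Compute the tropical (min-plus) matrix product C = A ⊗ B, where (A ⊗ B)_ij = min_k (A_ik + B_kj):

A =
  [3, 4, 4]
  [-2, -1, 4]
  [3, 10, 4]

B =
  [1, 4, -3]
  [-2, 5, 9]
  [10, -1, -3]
A ⊗ B =
  [2, 3, 0]
  [-3, 2, -5]
  [4, 3, 0]

Apply the min-plus product entry-by-entry:
  C[0][0] = min over k of (A[0][0] + B[0][0] = 3 + 1 = 4, A[0][1] + B[1][0] = 4 + -2 = 2, A[0][2] + B[2][0] = 4 + 10 = 14) = 2 (attained at k = 1)
  C[0][1] = min over k of (A[0][0] + B[0][1] = 3 + 4 = 7, A[0][1] + B[1][1] = 4 + 5 = 9, A[0][2] + B[2][1] = 4 + -1 = 3) = 3 (attained at k = 2)
  C[0][2] = min over k of (A[0][0] + B[0][2] = 3 + -3 = 0, A[0][1] + B[1][2] = 4 + 9 = 13, A[0][2] + B[2][2] = 4 + -3 = 1) = 0 (attained at k = 0)
  C[1][0] = min over k of (A[1][0] + B[0][0] = -2 + 1 = -1, A[1][1] + B[1][0] = -1 + -2 = -3, A[1][2] + B[2][0] = 4 + 10 = 14) = -3 (attained at k = 1)
  C[1][1] = min over k of (A[1][0] + B[0][1] = -2 + 4 = 2, A[1][1] + B[1][1] = -1 + 5 = 4, A[1][2] + B[2][1] = 4 + -1 = 3) = 2 (attained at k = 0)
  C[1][2] = min over k of (A[1][0] + B[0][2] = -2 + -3 = -5, A[1][1] + B[1][2] = -1 + 9 = 8, A[1][2] + B[2][2] = 4 + -3 = 1) = -5 (attained at k = 0)
  C[2][0] = min over k of (A[2][0] + B[0][0] = 3 + 1 = 4, A[2][1] + B[1][0] = 10 + -2 = 8, A[2][2] + B[2][0] = 4 + 10 = 14) = 4 (attained at k = 0)
  C[2][1] = min over k of (A[2][0] + B[0][1] = 3 + 4 = 7, A[2][1] + B[1][1] = 10 + 5 = 15, A[2][2] + B[2][1] = 4 + -1 = 3) = 3 (attained at k = 2)
  C[2][2] = min over k of (A[2][0] + B[0][2] = 3 + -3 = 0, A[2][1] + B[1][2] = 10 + 9 = 19, A[2][2] + B[2][2] = 4 + -3 = 1) = 0 (attained at k = 0)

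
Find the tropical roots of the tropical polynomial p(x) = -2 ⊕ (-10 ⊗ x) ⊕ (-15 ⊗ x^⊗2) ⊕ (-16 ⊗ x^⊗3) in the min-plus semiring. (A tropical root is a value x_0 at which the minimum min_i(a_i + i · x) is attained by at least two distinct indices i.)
Roots: {1, 5, 8}

Each tropical root is a break point of the lower envelope of the lines y = a_i + i · x (there are 4 lines, with slopes 0, 1, ..., 3). Only the lines that attain the minimum somewhere contribute to roots; other lines are dominated. Here the surviving (envelope) indices are i = 3, i = 2, i = 1, i = 0.
Intersections between consecutive envelope lines give the roots: for adjacent envelope indices i < j the intersection is x = (a_i − a_j) / (j − i). Reading off the sorted break points: {1, 5, 8}.
Verification: at each break x_0, at least two indices attain the minimum of min_i(a_i + i · x_0).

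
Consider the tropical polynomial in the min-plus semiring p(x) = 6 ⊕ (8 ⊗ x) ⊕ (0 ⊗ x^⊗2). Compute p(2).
p(2) = 4

A tropical monomial a ⊗ x^⊗i evaluates to a + i · x. Evaluating each term at x = 2:
  Term 0 contributes 6 + 0 · 2 = 6
  Term 1 contributes 8 + 1 · 2 = 10
  Term 2 contributes 0 + 2 · 2 = 4
p(2) = ⊕ of these = min[6, 10, 4] = 4.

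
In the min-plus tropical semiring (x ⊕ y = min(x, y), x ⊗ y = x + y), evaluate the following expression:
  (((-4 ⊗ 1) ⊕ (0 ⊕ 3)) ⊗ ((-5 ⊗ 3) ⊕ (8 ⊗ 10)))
(((-4 ⊗ 1) ⊕ (0 ⊕ 3)) ⊗ ((-5 ⊗ 3) ⊕ (8 ⊗ 10))) = -5

Expand innermost to outermost. Recall ⊕ takes the minimum of its arguments and ⊗ takes their sum. Working out the expression (((-4 ⊗ 1) ⊕ (0 ⊕ 3)) ⊗ ((-5 ⊗ 3) ⊕ (8 ⊗ 10))) gives -5.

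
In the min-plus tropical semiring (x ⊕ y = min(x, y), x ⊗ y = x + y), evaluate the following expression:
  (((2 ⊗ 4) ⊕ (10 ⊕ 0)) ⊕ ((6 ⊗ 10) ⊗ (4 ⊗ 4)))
(((2 ⊗ 4) ⊕ (10 ⊕ 0)) ⊕ ((6 ⊗ 10) ⊗ (4 ⊗ 4))) = 0

Expand innermost to outermost. Recall ⊕ takes the minimum of its arguments and ⊗ takes their sum. Working out the expression (((2 ⊗ 4) ⊕ (10 ⊕ 0)) ⊕ ((6 ⊗ 10) ⊗ (4 ⊗ 4))) gives 0.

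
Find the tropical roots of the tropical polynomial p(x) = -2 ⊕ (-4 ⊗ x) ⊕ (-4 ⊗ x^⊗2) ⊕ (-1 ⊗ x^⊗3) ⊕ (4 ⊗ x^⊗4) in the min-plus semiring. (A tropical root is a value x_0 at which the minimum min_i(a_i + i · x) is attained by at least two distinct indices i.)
Roots: {-5, -3, 0, 2}

Each tropical root is a break point of the lower envelope of the lines y = a_i + i · x (there are 5 lines, with slopes 0, 1, ..., 4). Only the lines that attain the minimum somewhere contribute to roots; other lines are dominated. Here the surviving (envelope) indices are i = 4, i = 3, i = 2, i = 1, i = 0.
Intersections between consecutive envelope lines give the roots: for adjacent envelope indices i < j the intersection is x = (a_i − a_j) / (j − i). Reading off the sorted break points: {-5, -3, 0, 2}.
Verification: at each break x_0, at least two indices attain the minimum of min_i(a_i + i · x_0).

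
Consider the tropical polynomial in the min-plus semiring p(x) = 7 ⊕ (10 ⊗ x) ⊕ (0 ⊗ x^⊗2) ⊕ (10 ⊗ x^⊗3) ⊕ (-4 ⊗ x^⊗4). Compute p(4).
p(4) = 7

A tropical monomial a ⊗ x^⊗i evaluates to a + i · x. Evaluating each term at x = 4:
  Term 0 contributes 7 + 0 · 4 = 7
  Term 1 contributes 10 + 1 · 4 = 14
  Term 2 contributes 0 + 2 · 4 = 8
  Term 3 contributes 10 + 3 · 4 = 22
  Term 4 contributes -4 + 4 · 4 = 12
p(4) = ⊕ of these = min[7, 14, 8, 22, 12] = 7.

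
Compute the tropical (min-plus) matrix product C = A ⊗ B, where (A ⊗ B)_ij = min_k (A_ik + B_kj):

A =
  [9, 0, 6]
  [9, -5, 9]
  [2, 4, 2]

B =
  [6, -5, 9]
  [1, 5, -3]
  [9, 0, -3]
A ⊗ B =
  [1, 4, -3]
  [-4, 0, -8]
  [5, -3, -1]

Apply the min-plus product entry-by-entry:
  C[0][0] = min over k of (A[0][0] + B[0][0] = 9 + 6 = 15, A[0][1] + B[1][0] = 0 + 1 = 1, A[0][2] + B[2][0] = 6 + 9 = 15) = 1 (attained at k = 1)
  C[0][1] = min over k of (A[0][0] + B[0][1] = 9 + -5 = 4, A[0][1] + B[1][1] = 0 + 5 = 5, A[0][2] + B[2][1] = 6 + 0 = 6) = 4 (attained at k = 0)
  C[0][2] = min over k of (A[0][0] + B[0][2] = 9 + 9 = 18, A[0][1] + B[1][2] = 0 + -3 = -3, A[0][2] + B[2][2] = 6 + -3 = 3) = -3 (attained at k = 1)
  C[1][0] = min over k of (A[1][0] + B[0][0] = 9 + 6 = 15, A[1][1] + B[1][0] = -5 + 1 = -4, A[1][2] + B[2][0] = 9 + 9 = 18) = -4 (attained at k = 1)
  C[1][1] = min over k of (A[1][0] + B[0][1] = 9 + -5 = 4, A[1][1] + B[1][1] = -5 + 5 = 0, A[1][2] + B[2][1] = 9 + 0 = 9) = 0 (attained at k = 1)
  C[1][2] = min over k of (A[1][0] + B[0][2] = 9 + 9 = 18, A[1][1] + B[1][2] = -5 + -3 = -8, A[1][2] + B[2][2] = 9 + -3 = 6) = -8 (attained at k = 1)
  C[2][0] = min over k of (A[2][0] + B[0][0] = 2 + 6 = 8, A[2][1] + B[1][0] = 4 + 1 = 5, A[2][2] + B[2][0] = 2 + 9 = 11) = 5 (attained at k = 1)
  C[2][1] = min over k of (A[2][0] + B[0][1] = 2 + -5 = -3, A[2][1] + B[1][1] = 4 + 5 = 9, A[2][2] + B[2][1] = 2 + 0 = 2) = -3 (attained at k = 0)
  C[2][2] = min over k of (A[2][0] + B[0][2] = 2 + 9 = 11, A[2][1] + B[1][2] = 4 + -3 = 1, A[2][2] + B[2][2] = 2 + -3 = -1) = -1 (attained at k = 2)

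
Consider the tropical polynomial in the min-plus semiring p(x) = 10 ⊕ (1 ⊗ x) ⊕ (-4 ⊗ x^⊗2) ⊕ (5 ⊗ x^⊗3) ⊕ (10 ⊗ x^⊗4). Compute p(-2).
p(-2) = -8

A tropical monomial a ⊗ x^⊗i evaluates to a + i · x. Evaluating each term at x = -2:
  Term 0 contributes 10 + 0 · -2 = 10
  Term 1 contributes 1 + 1 · -2 = -1
  Term 2 contributes -4 + 2 · -2 = -8
  Term 3 contributes 5 + 3 · -2 = -1
  Term 4 contributes 10 + 4 · -2 = 2
p(-2) = ⊕ of these = min[10, -1, -8, -1, 2] = -8.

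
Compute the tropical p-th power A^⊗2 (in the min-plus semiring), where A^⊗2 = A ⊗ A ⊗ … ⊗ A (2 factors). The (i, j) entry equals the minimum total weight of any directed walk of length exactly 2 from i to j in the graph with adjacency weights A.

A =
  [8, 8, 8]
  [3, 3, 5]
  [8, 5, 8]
A^⊗2 =
  [11, 11, 13]
  [6, 6, 8]
  [8, 8, 10]

Each entry (A^⊗2)_ij equals the minimum over all length-2 walks i = v_0 → v_1 → … → v_2 = j of Σ_t A[v_t][v_{t+1}]. For example, for (i, j) = (0, 2) we minimise over 3 possible intermediate vertex sequences; the minimum is 13, attained along the walk 0 → 1 → 2.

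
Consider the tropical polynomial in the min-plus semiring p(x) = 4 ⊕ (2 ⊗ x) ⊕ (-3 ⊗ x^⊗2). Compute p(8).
p(8) = 4

A tropical monomial a ⊗ x^⊗i evaluates to a + i · x. Evaluating each term at x = 8:
  Term 0 contributes 4 + 0 · 8 = 4
  Term 1 contributes 2 + 1 · 8 = 10
  Term 2 contributes -3 + 2 · 8 = 13
p(8) = ⊕ of these = min[4, 10, 13] = 4.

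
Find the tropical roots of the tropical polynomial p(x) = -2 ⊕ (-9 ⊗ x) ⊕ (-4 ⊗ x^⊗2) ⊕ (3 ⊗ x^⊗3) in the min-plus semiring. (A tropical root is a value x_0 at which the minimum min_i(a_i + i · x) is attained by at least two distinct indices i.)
Roots: {-7, -5, 7}

Each tropical root is a break point of the lower envelope of the lines y = a_i + i · x (there are 4 lines, with slopes 0, 1, ..., 3). Only the lines that attain the minimum somewhere contribute to roots; other lines are dominated. Here the surviving (envelope) indices are i = 3, i = 2, i = 1, i = 0.
Intersections between consecutive envelope lines give the roots: for adjacent envelope indices i < j the intersection is x = (a_i − a_j) / (j − i). Reading off the sorted break points: {-7, -5, 7}.
Verification: at each break x_0, at least two indices attain the minimum of min_i(a_i + i · x_0).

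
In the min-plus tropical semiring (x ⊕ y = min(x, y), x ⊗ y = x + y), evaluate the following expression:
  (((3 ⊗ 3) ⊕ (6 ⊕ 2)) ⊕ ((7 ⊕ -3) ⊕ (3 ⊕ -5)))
(((3 ⊗ 3) ⊕ (6 ⊕ 2)) ⊕ ((7 ⊕ -3) ⊕ (3 ⊕ -5))) = -5

Expand innermost to outermost. Recall ⊕ takes the minimum of its arguments and ⊗ takes their sum. Working out the expression (((3 ⊗ 3) ⊕ (6 ⊕ 2)) ⊕ ((7 ⊕ -3) ⊕ (3 ⊕ -5))) gives -5.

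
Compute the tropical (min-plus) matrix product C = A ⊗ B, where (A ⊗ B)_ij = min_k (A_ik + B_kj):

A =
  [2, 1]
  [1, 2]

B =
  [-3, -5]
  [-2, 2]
A ⊗ B =
  [-1, -3]
  [-2, -4]

Apply the min-plus product entry-by-entry:
  C[0][0] = min over k of (A[0][0] + B[0][0] = 2 + -3 = -1, A[0][1] + B[1][0] = 1 + -2 = -1) = -1 (attained at k = 0)
  C[0][1] = min over k of (A[0][0] + B[0][1] = 2 + -5 = -3, A[0][1] + B[1][1] = 1 + 2 = 3) = -3 (attained at k = 0)
  C[1][0] = min over k of (A[1][0] + B[0][0] = 1 + -3 = -2, A[1][1] + B[1][0] = 2 + -2 = 0) = -2 (attained at k = 0)
  C[1][1] = min over k of (A[1][0] + B[0][1] = 1 + -5 = -4, A[1][1] + B[1][1] = 2 + 2 = 4) = -4 (attained at k = 0)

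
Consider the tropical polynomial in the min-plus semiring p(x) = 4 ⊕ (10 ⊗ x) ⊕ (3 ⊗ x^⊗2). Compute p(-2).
p(-2) = -1

A tropical monomial a ⊗ x^⊗i evaluates to a + i · x. Evaluating each term at x = -2:
  Term 0 contributes 4 + 0 · -2 = 4
  Term 1 contributes 10 + 1 · -2 = 8
  Term 2 contributes 3 + 2 · -2 = -1
p(-2) = ⊕ of these = min[4, 8, -1] = -1.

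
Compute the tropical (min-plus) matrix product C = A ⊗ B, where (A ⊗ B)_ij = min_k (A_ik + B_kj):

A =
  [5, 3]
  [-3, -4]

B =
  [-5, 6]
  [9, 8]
A ⊗ B =
  [0, 11]
  [-8, 3]

Apply the min-plus product entry-by-entry:
  C[0][0] = min over k of (A[0][0] + B[0][0] = 5 + -5 = 0, A[0][1] + B[1][0] = 3 + 9 = 12) = 0 (attained at k = 0)
  C[0][1] = min over k of (A[0][0] + B[0][1] = 5 + 6 = 11, A[0][1] + B[1][1] = 3 + 8 = 11) = 11 (attained at k = 0)
  C[1][0] = min over k of (A[1][0] + B[0][0] = -3 + -5 = -8, A[1][1] + B[1][0] = -4 + 9 = 5) = -8 (attained at k = 0)
  C[1][1] = min over k of (A[1][0] + B[0][1] = -3 + 6 = 3, A[1][1] + B[1][1] = -4 + 8 = 4) = 3 (attained at k = 0)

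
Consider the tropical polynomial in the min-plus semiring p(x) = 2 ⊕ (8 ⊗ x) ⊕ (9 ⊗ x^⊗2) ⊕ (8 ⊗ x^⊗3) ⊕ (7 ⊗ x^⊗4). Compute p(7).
p(7) = 2

A tropical monomial a ⊗ x^⊗i evaluates to a + i · x. Evaluating each term at x = 7:
  Term 0 contributes 2 + 0 · 7 = 2
  Term 1 contributes 8 + 1 · 7 = 15
  Term 2 contributes 9 + 2 · 7 = 23
  Term 3 contributes 8 + 3 · 7 = 29
  Term 4 contributes 7 + 4 · 7 = 35
p(7) = ⊕ of these = min[2, 15, 23, 29, 35] = 2.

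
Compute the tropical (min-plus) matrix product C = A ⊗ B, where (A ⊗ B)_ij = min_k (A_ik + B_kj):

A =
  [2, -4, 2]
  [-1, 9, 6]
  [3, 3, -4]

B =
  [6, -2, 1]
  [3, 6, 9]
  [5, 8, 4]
A ⊗ B =
  [-1, 0, 3]
  [5, -3, 0]
  [1, 1, 0]

Apply the min-plus product entry-by-entry:
  C[0][0] = min over k of (A[0][0] + B[0][0] = 2 + 6 = 8, A[0][1] + B[1][0] = -4 + 3 = -1, A[0][2] + B[2][0] = 2 + 5 = 7) = -1 (attained at k = 1)
  C[0][1] = min over k of (A[0][0] + B[0][1] = 2 + -2 = 0, A[0][1] + B[1][1] = -4 + 6 = 2, A[0][2] + B[2][1] = 2 + 8 = 10) = 0 (attained at k = 0)
  C[0][2] = min over k of (A[0][0] + B[0][2] = 2 + 1 = 3, A[0][1] + B[1][2] = -4 + 9 = 5, A[0][2] + B[2][2] = 2 + 4 = 6) = 3 (attained at k = 0)
  C[1][0] = min over k of (A[1][0] + B[0][0] = -1 + 6 = 5, A[1][1] + B[1][0] = 9 + 3 = 12, A[1][2] + B[2][0] = 6 + 5 = 11) = 5 (attained at k = 0)
  C[1][1] = min over k of (A[1][0] + B[0][1] = -1 + -2 = -3, A[1][1] + B[1][1] = 9 + 6 = 15, A[1][2] + B[2][1] = 6 + 8 = 14) = -3 (attained at k = 0)
  C[1][2] = min over k of (A[1][0] + B[0][2] = -1 + 1 = 0, A[1][1] + B[1][2] = 9 + 9 = 18, A[1][2] + B[2][2] = 6 + 4 = 10) = 0 (attained at k = 0)
  C[2][0] = min over k of (A[2][0] + B[0][0] = 3 + 6 = 9, A[2][1] + B[1][0] = 3 + 3 = 6, A[2][2] + B[2][0] = -4 + 5 = 1) = 1 (attained at k = 2)
  C[2][1] = min over k of (A[2][0] + B[0][1] = 3 + -2 = 1, A[2][1] + B[1][1] = 3 + 6 = 9, A[2][2] + B[2][1] = -4 + 8 = 4) = 1 (attained at k = 0)
  C[2][2] = min over k of (A[2][0] + B[0][2] = 3 + 1 = 4, A[2][1] + B[1][2] = 3 + 9 = 12, A[2][2] + B[2][2] = -4 + 4 = 0) = 0 (attained at k = 2)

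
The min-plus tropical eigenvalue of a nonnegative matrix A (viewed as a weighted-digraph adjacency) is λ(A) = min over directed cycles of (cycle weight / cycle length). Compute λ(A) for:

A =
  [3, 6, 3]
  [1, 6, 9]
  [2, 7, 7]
λ(A) = 5/2

Enumerate directed cycles and compute their means (weight / length). Sample:
  cycle 0 → 0: weight = 3, length = 1, mean = 3/1 ≈ 3.000
  cycle 1 → 1: weight = 6, length = 1, mean = 6/1 ≈ 6.000
  cycle 2 → 2: weight = 7, length = 1, mean = 7/1 ≈ 7.000
  cycle 0 → 1 → 0: weight = 7, length = 2, mean = 7/2 ≈ 3.500
  cycle 0 → 2 → 0: weight = 5, length = 2, mean = 5/2 ≈ 2.500
  cycle 1 → 0 → 1: weight = 7, length = 2, mean = 7/2 ≈ 3.500
Minimum mean = 2.500, attained e.g. along the cycle 0 → 2 → 0 with weight 5 and length 2. So λ(A) = 5/2 = 5/2.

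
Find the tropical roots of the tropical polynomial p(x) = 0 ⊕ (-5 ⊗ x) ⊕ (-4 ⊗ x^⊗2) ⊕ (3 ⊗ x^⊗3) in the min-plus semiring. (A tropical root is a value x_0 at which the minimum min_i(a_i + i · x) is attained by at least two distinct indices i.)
Roots: {-7, -1, 5}

Each tropical root is a break point of the lower envelope of the lines y = a_i + i · x (there are 4 lines, with slopes 0, 1, ..., 3). Only the lines that attain the minimum somewhere contribute to roots; other lines are dominated. Here the surviving (envelope) indices are i = 3, i = 2, i = 1, i = 0.
Intersections between consecutive envelope lines give the roots: for adjacent envelope indices i < j the intersection is x = (a_i − a_j) / (j − i). Reading off the sorted break points: {-7, -1, 5}.
Verification: at each break x_0, at least two indices attain the minimum of min_i(a_i + i · x_0).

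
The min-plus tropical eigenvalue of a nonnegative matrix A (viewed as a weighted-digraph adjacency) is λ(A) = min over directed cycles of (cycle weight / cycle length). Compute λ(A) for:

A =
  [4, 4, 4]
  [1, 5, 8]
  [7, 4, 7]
λ(A) = 5/2

Enumerate directed cycles and compute their means (weight / length). Sample:
  cycle 0 → 0: weight = 4, length = 1, mean = 4/1 ≈ 4.000
  cycle 1 → 1: weight = 5, length = 1, mean = 5/1 ≈ 5.000
  cycle 2 → 2: weight = 7, length = 1, mean = 7/1 ≈ 7.000
  cycle 0 → 1 → 0: weight = 5, length = 2, mean = 5/2 ≈ 2.500
  cycle 0 → 2 → 0: weight = 11, length = 2, mean = 11/2 ≈ 5.500
  cycle 1 → 0 → 1: weight = 5, length = 2, mean = 5/2 ≈ 2.500
Minimum mean = 2.500, attained e.g. along the cycle 0 → 1 → 0 with weight 5 and length 2. So λ(A) = 5/2 = 5/2.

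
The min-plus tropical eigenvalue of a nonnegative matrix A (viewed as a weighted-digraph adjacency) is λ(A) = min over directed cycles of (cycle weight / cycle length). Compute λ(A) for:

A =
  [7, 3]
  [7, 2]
λ(A) = 2

Enumerate directed cycles and compute their means (weight / length). Sample:
  cycle 0 → 0: weight = 7, length = 1, mean = 7/1 ≈ 7.000
  cycle 1 → 1: weight = 2, length = 1, mean = 2/1 ≈ 2.000
  cycle 0 → 1 → 0: weight = 10, length = 2, mean = 10/2 ≈ 5.000
  cycle 1 → 0 → 1: weight = 10, length = 2, mean = 10/2 ≈ 5.000
Minimum mean = 2.000, attained e.g. along the cycle 1 → 1 with weight 2 and length 1. So λ(A) = 2/1 = 2.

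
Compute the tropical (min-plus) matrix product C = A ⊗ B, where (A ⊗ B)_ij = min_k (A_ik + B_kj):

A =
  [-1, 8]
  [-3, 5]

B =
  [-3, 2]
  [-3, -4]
A ⊗ B =
  [-4, 1]
  [-6, -1]

Apply the min-plus product entry-by-entry:
  C[0][0] = min over k of (A[0][0] + B[0][0] = -1 + -3 = -4, A[0][1] + B[1][0] = 8 + -3 = 5) = -4 (attained at k = 0)
  C[0][1] = min over k of (A[0][0] + B[0][1] = -1 + 2 = 1, A[0][1] + B[1][1] = 8 + -4 = 4) = 1 (attained at k = 0)
  C[1][0] = min over k of (A[1][0] + B[0][0] = -3 + -3 = -6, A[1][1] + B[1][0] = 5 + -3 = 2) = -6 (attained at k = 0)
  C[1][1] = min over k of (A[1][0] + B[0][1] = -3 + 2 = -1, A[1][1] + B[1][1] = 5 + -4 = 1) = -1 (attained at k = 0)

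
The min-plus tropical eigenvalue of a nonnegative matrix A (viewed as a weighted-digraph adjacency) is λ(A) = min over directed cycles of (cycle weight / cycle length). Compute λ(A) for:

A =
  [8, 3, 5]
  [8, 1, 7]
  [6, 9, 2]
λ(A) = 1

Enumerate directed cycles and compute their means (weight / length). Sample:
  cycle 0 → 0: weight = 8, length = 1, mean = 8/1 ≈ 8.000
  cycle 1 → 1: weight = 1, length = 1, mean = 1/1 ≈ 1.000
  cycle 2 → 2: weight = 2, length = 1, mean = 2/1 ≈ 2.000
  cycle 0 → 1 → 0: weight = 11, length = 2, mean = 11/2 ≈ 5.500
  cycle 0 → 2 → 0: weight = 11, length = 2, mean = 11/2 ≈ 5.500
  cycle 1 → 0 → 1: weight = 11, length = 2, mean = 11/2 ≈ 5.500
Minimum mean = 1.000, attained e.g. along the cycle 1 → 1 with weight 1 and length 1. So λ(A) = 1/1 = 1.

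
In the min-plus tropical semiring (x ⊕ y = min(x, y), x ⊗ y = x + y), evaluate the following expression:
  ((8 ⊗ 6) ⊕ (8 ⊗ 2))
((8 ⊗ 6) ⊕ (8 ⊗ 2)) = 10

Expand innermost to outermost. Recall ⊕ takes the minimum of its arguments and ⊗ takes their sum. Working out the expression ((8 ⊗ 6) ⊕ (8 ⊗ 2)) gives 10.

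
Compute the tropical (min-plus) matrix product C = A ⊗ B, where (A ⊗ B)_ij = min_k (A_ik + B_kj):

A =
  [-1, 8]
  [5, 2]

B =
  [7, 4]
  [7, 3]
A ⊗ B =
  [6, 3]
  [9, 5]

Apply the min-plus product entry-by-entry:
  C[0][0] = min over k of (A[0][0] + B[0][0] = -1 + 7 = 6, A[0][1] + B[1][0] = 8 + 7 = 15) = 6 (attained at k = 0)
  C[0][1] = min over k of (A[0][0] + B[0][1] = -1 + 4 = 3, A[0][1] + B[1][1] = 8 + 3 = 11) = 3 (attained at k = 0)
  C[1][0] = min over k of (A[1][0] + B[0][0] = 5 + 7 = 12, A[1][1] + B[1][0] = 2 + 7 = 9) = 9 (attained at k = 1)
  C[1][1] = min over k of (A[1][0] + B[0][1] = 5 + 4 = 9, A[1][1] + B[1][1] = 2 + 3 = 5) = 5 (attained at k = 1)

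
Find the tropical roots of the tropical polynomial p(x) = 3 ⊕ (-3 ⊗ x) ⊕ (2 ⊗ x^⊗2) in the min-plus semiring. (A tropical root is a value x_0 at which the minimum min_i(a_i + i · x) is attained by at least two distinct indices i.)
Roots: {-5, 6}

Each tropical root is a break point of the lower envelope of the lines y = a_i + i · x (there are 3 lines, with slopes 0, 1, ..., 2). Only the lines that attain the minimum somewhere contribute to roots; other lines are dominated. Here the surviving (envelope) indices are i = 2, i = 1, i = 0.
Intersections between consecutive envelope lines give the roots: for adjacent envelope indices i < j the intersection is x = (a_i − a_j) / (j − i). Reading off the sorted break points: {-5, 6}.
Verification: at each break x_0, at least two indices attain the minimum of min_i(a_i + i · x_0).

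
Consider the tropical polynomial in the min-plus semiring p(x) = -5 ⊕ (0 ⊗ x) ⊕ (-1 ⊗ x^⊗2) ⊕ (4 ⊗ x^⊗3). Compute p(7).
p(7) = -5

A tropical monomial a ⊗ x^⊗i evaluates to a + i · x. Evaluating each term at x = 7:
  Term 0 contributes -5 + 0 · 7 = -5
  Term 1 contributes 0 + 1 · 7 = 7
  Term 2 contributes -1 + 2 · 7 = 13
  Term 3 contributes 4 + 3 · 7 = 25
p(7) = ⊕ of these = min[-5, 7, 13, 25] = -5.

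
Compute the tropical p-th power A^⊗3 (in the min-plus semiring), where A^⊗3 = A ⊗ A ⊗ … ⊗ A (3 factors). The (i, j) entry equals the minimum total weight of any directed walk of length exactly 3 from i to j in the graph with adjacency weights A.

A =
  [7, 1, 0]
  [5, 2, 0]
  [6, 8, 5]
A^⊗3 =
  [7, 5, 3]
  [8, 6, 4]
  [12, 9, 7]

Each entry (A^⊗3)_ij equals the minimum over all length-3 walks i = v_0 → v_1 → … → v_3 = j of Σ_t A[v_t][v_{t+1}]. For example, for (i, j) = (0, 2) we minimise over 9 possible intermediate vertex sequences; the minimum is 3, attained along the walk 0 → 1 → 1 → 2.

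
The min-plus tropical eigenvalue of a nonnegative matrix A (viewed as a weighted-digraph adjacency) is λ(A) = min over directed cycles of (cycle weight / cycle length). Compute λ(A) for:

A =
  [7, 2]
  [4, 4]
λ(A) = 3

Enumerate directed cycles and compute their means (weight / length). Sample:
  cycle 0 → 0: weight = 7, length = 1, mean = 7/1 ≈ 7.000
  cycle 1 → 1: weight = 4, length = 1, mean = 4/1 ≈ 4.000
  cycle 0 → 1 → 0: weight = 6, length = 2, mean = 6/2 ≈ 3.000
  cycle 1 → 0 → 1: weight = 6, length = 2, mean = 6/2 ≈ 3.000
Minimum mean = 3.000, attained e.g. along the cycle 0 → 1 → 0 with weight 6 and length 2. So λ(A) = 6/2 = 3.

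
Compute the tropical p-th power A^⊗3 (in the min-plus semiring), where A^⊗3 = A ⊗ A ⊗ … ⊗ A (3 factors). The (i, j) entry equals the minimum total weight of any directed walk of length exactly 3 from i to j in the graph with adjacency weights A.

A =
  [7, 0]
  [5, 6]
A^⊗3 =
  [11, 5]
  [10, 11]

Each entry (A^⊗3)_ij equals the minimum over all length-3 walks i = v_0 → v_1 → … → v_3 = j of Σ_t A[v_t][v_{t+1}]. For example, for (i, j) = (0, 1) we minimise over 4 possible intermediate vertex sequences; the minimum is 5, attained along the walk 0 → 1 → 0 → 1.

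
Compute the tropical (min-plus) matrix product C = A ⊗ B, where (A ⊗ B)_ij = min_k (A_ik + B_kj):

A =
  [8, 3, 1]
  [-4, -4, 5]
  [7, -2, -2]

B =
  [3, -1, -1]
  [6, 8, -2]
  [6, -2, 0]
A ⊗ B =
  [7, -1, 1]
  [-1, -5, -6]
  [4, -4, -4]

Apply the min-plus product entry-by-entry:
  C[0][0] = min over k of (A[0][0] + B[0][0] = 8 + 3 = 11, A[0][1] + B[1][0] = 3 + 6 = 9, A[0][2] + B[2][0] = 1 + 6 = 7) = 7 (attained at k = 2)
  C[0][1] = min over k of (A[0][0] + B[0][1] = 8 + -1 = 7, A[0][1] + B[1][1] = 3 + 8 = 11, A[0][2] + B[2][1] = 1 + -2 = -1) = -1 (attained at k = 2)
  C[0][2] = min over k of (A[0][0] + B[0][2] = 8 + -1 = 7, A[0][1] + B[1][2] = 3 + -2 = 1, A[0][2] + B[2][2] = 1 + 0 = 1) = 1 (attained at k = 1)
  C[1][0] = min over k of (A[1][0] + B[0][0] = -4 + 3 = -1, A[1][1] + B[1][0] = -4 + 6 = 2, A[1][2] + B[2][0] = 5 + 6 = 11) = -1 (attained at k = 0)
  C[1][1] = min over k of (A[1][0] + B[0][1] = -4 + -1 = -5, A[1][1] + B[1][1] = -4 + 8 = 4, A[1][2] + B[2][1] = 5 + -2 = 3) = -5 (attained at k = 0)
  C[1][2] = min over k of (A[1][0] + B[0][2] = -4 + -1 = -5, A[1][1] + B[1][2] = -4 + -2 = -6, A[1][2] + B[2][2] = 5 + 0 = 5) = -6 (attained at k = 1)
  C[2][0] = min over k of (A[2][0] + B[0][0] = 7 + 3 = 10, A[2][1] + B[1][0] = -2 + 6 = 4, A[2][2] + B[2][0] = -2 + 6 = 4) = 4 (attained at k = 1)
  C[2][1] = min over k of (A[2][0] + B[0][1] = 7 + -1 = 6, A[2][1] + B[1][1] = -2 + 8 = 6, A[2][2] + B[2][1] = -2 + -2 = -4) = -4 (attained at k = 2)
  C[2][2] = min over k of (A[2][0] + B[0][2] = 7 + -1 = 6, A[2][1] + B[1][2] = -2 + -2 = -4, A[2][2] + B[2][2] = -2 + 0 = -2) = -4 (attained at k = 1)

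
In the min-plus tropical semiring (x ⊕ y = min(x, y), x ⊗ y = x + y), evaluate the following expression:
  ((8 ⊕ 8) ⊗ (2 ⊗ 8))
((8 ⊕ 8) ⊗ (2 ⊗ 8)) = 18

Expand innermost to outermost. Recall ⊕ takes the minimum of its arguments and ⊗ takes their sum. Working out the expression ((8 ⊕ 8) ⊗ (2 ⊗ 8)) gives 18.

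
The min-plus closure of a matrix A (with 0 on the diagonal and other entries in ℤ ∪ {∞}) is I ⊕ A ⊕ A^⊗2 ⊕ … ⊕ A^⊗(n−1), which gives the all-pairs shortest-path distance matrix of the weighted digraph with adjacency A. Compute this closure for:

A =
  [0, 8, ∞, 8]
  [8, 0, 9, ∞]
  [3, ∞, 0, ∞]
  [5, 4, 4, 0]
Closure =
  [0, 8, 12, 8]
  [8, 0, 9, 16]
  [3, 11, 0, 11]
  [5, 4, 4, 0]

This is the Floyd-Warshall all-pairs shortest-path computation. For each intermediate vertex k = 0, 1, …, 3, update dist[i][j] ← min(dist[i][j], dist[i][k] + dist[k][j]). The final matrix gives, for each (i, j), the minimum total weight of any directed path from i to j (possibly empty when i = j).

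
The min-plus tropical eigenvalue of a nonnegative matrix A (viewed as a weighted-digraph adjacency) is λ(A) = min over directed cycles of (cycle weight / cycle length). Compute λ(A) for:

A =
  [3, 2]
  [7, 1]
λ(A) = 1

Enumerate directed cycles and compute their means (weight / length). Sample:
  cycle 0 → 0: weight = 3, length = 1, mean = 3/1 ≈ 3.000
  cycle 1 → 1: weight = 1, length = 1, mean = 1/1 ≈ 1.000
  cycle 0 → 1 → 0: weight = 9, length = 2, mean = 9/2 ≈ 4.500
  cycle 1 → 0 → 1: weight = 9, length = 2, mean = 9/2 ≈ 4.500
Minimum mean = 1.000, attained e.g. along the cycle 1 → 1 with weight 1 and length 1. So λ(A) = 1/1 = 1.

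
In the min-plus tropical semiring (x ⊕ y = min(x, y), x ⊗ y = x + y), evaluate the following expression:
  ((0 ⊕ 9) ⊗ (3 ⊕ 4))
((0 ⊕ 9) ⊗ (3 ⊕ 4)) = 3

Expand innermost to outermost. Recall ⊕ takes the minimum of its arguments and ⊗ takes their sum. Working out the expression ((0 ⊕ 9) ⊗ (3 ⊕ 4)) gives 3.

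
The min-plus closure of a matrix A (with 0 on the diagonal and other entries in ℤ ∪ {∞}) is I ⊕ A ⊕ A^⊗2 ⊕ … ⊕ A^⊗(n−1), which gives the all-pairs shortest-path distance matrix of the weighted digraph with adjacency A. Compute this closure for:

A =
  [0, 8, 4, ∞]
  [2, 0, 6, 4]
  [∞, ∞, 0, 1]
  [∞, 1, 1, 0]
Closure =
  [0, 6, 4, 5]
  [2, 0, 5, 4]
  [4, 2, 0, 1]
  [3, 1, 1, 0]

This is the Floyd-Warshall all-pairs shortest-path computation. For each intermediate vertex k = 0, 1, …, 3, update dist[i][j] ← min(dist[i][j], dist[i][k] + dist[k][j]). The final matrix gives, for each (i, j), the minimum total weight of any directed path from i to j (possibly empty when i = j).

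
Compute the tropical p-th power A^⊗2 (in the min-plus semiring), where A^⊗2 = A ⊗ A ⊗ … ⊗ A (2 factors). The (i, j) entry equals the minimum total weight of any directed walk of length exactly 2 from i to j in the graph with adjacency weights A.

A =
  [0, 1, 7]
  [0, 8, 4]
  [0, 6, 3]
A^⊗2 =
  [0, 1, 5]
  [0, 1, 7]
  [0, 1, 6]

Each entry (A^⊗2)_ij equals the minimum over all length-2 walks i = v_0 → v_1 → … → v_2 = j of Σ_t A[v_t][v_{t+1}]. For example, for (i, j) = (0, 2) we minimise over 3 possible intermediate vertex sequences; the minimum is 5, attained along the walk 0 → 1 → 2.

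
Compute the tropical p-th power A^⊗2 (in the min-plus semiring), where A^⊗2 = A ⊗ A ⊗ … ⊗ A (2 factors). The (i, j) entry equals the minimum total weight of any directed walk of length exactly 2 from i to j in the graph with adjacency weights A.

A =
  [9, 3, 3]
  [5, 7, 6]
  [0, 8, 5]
A^⊗2 =
  [3, 10, 8]
  [6, 8, 8]
  [5, 3, 3]

Each entry (A^⊗2)_ij equals the minimum over all length-2 walks i = v_0 → v_1 → … → v_2 = j of Σ_t A[v_t][v_{t+1}]. For example, for (i, j) = (0, 2) we minimise over 3 possible intermediate vertex sequences; the minimum is 8, attained along the walk 0 → 2 → 2.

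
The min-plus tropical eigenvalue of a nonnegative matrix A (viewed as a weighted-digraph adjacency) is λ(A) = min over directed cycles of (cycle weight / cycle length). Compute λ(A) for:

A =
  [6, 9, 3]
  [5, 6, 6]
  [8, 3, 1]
λ(A) = 1

Enumerate directed cycles and compute their means (weight / length). Sample:
  cycle 0 → 0: weight = 6, length = 1, mean = 6/1 ≈ 6.000
  cycle 1 → 1: weight = 6, length = 1, mean = 6/1 ≈ 6.000
  cycle 2 → 2: weight = 1, length = 1, mean = 1/1 ≈ 1.000
  cycle 0 → 1 → 0: weight = 14, length = 2, mean = 14/2 ≈ 7.000
  cycle 0 → 2 → 0: weight = 11, length = 2, mean = 11/2 ≈ 5.500
  cycle 1 → 0 → 1: weight = 14, length = 2, mean = 14/2 ≈ 7.000
Minimum mean = 1.000, attained e.g. along the cycle 2 → 2 with weight 1 and length 1. So λ(A) = 1/1 = 1.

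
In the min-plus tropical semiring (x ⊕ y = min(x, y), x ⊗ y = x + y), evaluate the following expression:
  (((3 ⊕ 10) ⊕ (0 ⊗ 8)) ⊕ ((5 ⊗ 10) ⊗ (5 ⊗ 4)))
(((3 ⊕ 10) ⊕ (0 ⊗ 8)) ⊕ ((5 ⊗ 10) ⊗ (5 ⊗ 4))) = 3

Expand innermost to outermost. Recall ⊕ takes the minimum of its arguments and ⊗ takes their sum. Working out the expression (((3 ⊕ 10) ⊕ (0 ⊗ 8)) ⊕ ((5 ⊗ 10) ⊗ (5 ⊗ 4))) gives 3.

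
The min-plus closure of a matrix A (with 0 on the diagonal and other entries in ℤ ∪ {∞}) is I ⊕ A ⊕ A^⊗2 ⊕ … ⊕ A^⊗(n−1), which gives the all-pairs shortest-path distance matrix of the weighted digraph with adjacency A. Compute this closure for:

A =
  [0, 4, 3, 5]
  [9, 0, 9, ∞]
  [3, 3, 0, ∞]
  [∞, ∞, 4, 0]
Closure =
  [0, 4, 3, 5]
  [9, 0, 9, 14]
  [3, 3, 0, 8]
  [7, 7, 4, 0]

This is the Floyd-Warshall all-pairs shortest-path computation. For each intermediate vertex k = 0, 1, …, 3, update dist[i][j] ← min(dist[i][j], dist[i][k] + dist[k][j]). The final matrix gives, for each (i, j), the minimum total weight of any directed path from i to j (possibly empty when i = j).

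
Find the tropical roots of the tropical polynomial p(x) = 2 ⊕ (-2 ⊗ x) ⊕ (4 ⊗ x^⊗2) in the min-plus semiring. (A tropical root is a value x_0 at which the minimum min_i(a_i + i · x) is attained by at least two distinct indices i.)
Roots: {-6, 4}

Each tropical root is a break point of the lower envelope of the lines y = a_i + i · x (there are 3 lines, with slopes 0, 1, ..., 2). Only the lines that attain the minimum somewhere contribute to roots; other lines are dominated. Here the surviving (envelope) indices are i = 2, i = 1, i = 0.
Intersections between consecutive envelope lines give the roots: for adjacent envelope indices i < j the intersection is x = (a_i − a_j) / (j − i). Reading off the sorted break points: {-6, 4}.
Verification: at each break x_0, at least two indices attain the minimum of min_i(a_i + i · x_0).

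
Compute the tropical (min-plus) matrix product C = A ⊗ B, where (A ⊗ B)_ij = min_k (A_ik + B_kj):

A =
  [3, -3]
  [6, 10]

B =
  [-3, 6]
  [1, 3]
A ⊗ B =
  [-2, 0]
  [3, 12]

Apply the min-plus product entry-by-entry:
  C[0][0] = min over k of (A[0][0] + B[0][0] = 3 + -3 = 0, A[0][1] + B[1][0] = -3 + 1 = -2) = -2 (attained at k = 1)
  C[0][1] = min over k of (A[0][0] + B[0][1] = 3 + 6 = 9, A[0][1] + B[1][1] = -3 + 3 = 0) = 0 (attained at k = 1)
  C[1][0] = min over k of (A[1][0] + B[0][0] = 6 + -3 = 3, A[1][1] + B[1][0] = 10 + 1 = 11) = 3 (attained at k = 0)
  C[1][1] = min over k of (A[1][0] + B[0][1] = 6 + 6 = 12, A[1][1] + B[1][1] = 10 + 3 = 13) = 12 (attained at k = 0)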